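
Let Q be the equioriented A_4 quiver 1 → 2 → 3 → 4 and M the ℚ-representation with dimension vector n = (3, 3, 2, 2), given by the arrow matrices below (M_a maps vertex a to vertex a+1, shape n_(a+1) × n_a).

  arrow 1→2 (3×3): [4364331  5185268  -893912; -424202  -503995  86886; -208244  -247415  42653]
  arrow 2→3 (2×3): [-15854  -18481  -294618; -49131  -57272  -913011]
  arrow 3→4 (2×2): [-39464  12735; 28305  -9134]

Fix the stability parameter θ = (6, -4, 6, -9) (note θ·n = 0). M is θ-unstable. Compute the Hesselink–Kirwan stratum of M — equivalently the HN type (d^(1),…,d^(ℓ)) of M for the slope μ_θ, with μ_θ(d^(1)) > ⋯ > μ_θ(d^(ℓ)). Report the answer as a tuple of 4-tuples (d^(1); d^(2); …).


Via rank(M_{q-1}∘⋯∘M_p): M ≅ I[1,2], I[1,4]^2.
μ_θ-semistable layers: μ^(1)=1; μ^(2)=-1/4

((1, 1, 0, 0); (2, 2, 2, 2))


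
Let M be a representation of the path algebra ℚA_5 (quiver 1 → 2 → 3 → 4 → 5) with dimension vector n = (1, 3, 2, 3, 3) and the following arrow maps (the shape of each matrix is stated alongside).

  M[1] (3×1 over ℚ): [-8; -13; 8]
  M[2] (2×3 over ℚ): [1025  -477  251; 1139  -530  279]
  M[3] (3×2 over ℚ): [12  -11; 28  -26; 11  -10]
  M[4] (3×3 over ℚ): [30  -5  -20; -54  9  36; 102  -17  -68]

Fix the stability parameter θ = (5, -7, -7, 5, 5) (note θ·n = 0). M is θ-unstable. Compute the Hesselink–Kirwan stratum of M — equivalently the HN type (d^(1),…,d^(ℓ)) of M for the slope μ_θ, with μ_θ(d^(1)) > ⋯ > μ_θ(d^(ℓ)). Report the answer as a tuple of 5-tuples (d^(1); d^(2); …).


Barcode: M ≅ I[1,4], I[2,2], I[2,4], I[4,5], I[5,5]^2. HN layers by μ_θ (3 steps, strictly decreasing):
  μ^(1)=5; μ^(2)=-3; μ^(3)=-7

((0, 0, 0, 3, 3); (1, 1, 1, 0, 0); (0, 2, 1, 0, 0))


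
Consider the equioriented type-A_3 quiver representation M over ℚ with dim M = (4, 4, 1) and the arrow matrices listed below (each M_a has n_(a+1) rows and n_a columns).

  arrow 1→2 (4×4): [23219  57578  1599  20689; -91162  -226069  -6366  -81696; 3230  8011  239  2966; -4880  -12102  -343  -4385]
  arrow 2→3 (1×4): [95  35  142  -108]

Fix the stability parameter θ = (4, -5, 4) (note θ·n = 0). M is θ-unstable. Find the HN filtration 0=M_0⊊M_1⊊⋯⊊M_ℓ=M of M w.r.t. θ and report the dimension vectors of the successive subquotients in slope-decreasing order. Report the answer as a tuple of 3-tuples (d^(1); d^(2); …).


Via rank(M_{q-1}∘⋯∘M_p): M ≅ I[1,2]^3, I[1,3].
μ_θ-semistable layers: μ^(1)=4; μ^(2)=-1/2

((0, 0, 1); (4, 4, 0))


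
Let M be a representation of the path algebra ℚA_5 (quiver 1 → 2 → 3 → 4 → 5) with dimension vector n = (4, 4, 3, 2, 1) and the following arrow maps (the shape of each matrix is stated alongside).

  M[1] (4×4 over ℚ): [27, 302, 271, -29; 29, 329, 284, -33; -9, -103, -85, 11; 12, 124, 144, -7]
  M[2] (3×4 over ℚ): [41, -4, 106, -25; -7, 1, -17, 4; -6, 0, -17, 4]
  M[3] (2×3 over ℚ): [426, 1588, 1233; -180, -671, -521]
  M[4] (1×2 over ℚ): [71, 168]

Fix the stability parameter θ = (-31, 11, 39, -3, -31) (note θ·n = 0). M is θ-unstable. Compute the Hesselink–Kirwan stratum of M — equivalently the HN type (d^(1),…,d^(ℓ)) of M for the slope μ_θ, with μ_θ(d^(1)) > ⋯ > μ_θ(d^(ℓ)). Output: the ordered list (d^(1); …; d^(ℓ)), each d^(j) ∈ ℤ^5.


Barcode: M ≅ I[1,2], I[1,3], I[1,4], I[1,5]. HN layers by μ_θ (5 steps, strictly decreasing):
  μ^(1)=39; μ^(2)=18; μ^(3)=11; μ^(4)=4; μ^(5)=-31

((0, 0, 1, 0, 0); (0, 0, 1, 1, 0); (0, 3, 0, 0, 0); (0, 1, 1, 1, 1); (4, 0, 0, 0, 0))


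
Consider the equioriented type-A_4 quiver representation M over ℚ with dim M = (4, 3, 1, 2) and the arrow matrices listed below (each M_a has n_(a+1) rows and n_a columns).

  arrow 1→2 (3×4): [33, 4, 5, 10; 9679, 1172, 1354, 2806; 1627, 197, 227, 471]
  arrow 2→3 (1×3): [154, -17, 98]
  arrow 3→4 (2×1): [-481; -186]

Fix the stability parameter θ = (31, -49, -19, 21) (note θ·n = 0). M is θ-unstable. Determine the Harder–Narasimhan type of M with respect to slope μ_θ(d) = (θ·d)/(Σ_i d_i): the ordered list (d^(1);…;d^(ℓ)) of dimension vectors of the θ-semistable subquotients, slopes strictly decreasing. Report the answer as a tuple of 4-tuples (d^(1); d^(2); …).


Barcode: M ≅ I[1,1], I[1,2]^2, I[1,4], I[4,4]. HN layers by μ_θ (4 steps, strictly decreasing):
  μ^(1)=31; μ^(2)=21; μ^(3)=-9; μ^(4)=-37/3

((1, 0, 0, 0); (0, 0, 0, 2); (2, 2, 0, 0); (1, 1, 1, 0))


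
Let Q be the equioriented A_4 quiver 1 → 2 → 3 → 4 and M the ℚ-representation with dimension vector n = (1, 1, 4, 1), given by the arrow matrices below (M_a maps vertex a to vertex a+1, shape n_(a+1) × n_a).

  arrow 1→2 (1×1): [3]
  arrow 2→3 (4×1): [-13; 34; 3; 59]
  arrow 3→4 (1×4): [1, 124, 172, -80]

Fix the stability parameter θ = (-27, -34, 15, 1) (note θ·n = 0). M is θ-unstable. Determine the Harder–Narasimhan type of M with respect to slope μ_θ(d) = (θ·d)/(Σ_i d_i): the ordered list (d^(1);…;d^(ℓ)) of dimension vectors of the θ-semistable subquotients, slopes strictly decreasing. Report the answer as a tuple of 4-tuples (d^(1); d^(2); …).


Via rank(M_{q-1}∘⋯∘M_p): M ≅ I[1,4], I[3,3]^3.
μ_θ-semistable layers: μ^(1)=15; μ^(2)=8; μ^(3)=-61/2

((0, 0, 3, 0); (0, 0, 1, 1); (1, 1, 0, 0))


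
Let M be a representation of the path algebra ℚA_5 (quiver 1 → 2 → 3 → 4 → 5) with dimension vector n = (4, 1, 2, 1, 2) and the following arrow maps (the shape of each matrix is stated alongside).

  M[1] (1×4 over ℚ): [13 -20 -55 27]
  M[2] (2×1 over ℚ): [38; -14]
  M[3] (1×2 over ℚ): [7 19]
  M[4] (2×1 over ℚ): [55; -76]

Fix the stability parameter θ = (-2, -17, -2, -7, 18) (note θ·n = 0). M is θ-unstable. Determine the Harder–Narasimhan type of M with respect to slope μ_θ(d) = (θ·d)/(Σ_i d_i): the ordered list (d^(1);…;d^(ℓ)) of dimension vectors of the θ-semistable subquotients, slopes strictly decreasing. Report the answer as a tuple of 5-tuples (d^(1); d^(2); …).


Via rank(M_{q-1}∘⋯∘M_p): M ≅ I[1,1]^3, I[1,3], I[3,5], I[5,5].
μ_θ-semistable layers: μ^(1)=18; μ^(2)=-2; μ^(3)=-9/2; μ^(4)=-19/2

((0, 0, 0, 0, 2); (3, 0, 1, 0, 0); (0, 0, 1, 1, 0); (1, 1, 0, 0, 0))


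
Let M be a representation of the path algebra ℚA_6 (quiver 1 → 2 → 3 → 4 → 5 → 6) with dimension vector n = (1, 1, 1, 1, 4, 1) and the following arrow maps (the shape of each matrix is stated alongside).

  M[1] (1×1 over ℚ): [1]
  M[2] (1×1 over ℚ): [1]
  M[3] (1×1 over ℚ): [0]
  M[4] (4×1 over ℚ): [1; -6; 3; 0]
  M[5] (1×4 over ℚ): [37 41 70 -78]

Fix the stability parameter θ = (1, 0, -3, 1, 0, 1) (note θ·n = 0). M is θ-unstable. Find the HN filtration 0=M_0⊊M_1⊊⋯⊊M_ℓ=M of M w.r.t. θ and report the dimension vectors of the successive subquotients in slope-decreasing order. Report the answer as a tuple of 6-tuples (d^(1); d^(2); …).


Via rank(M_{q-1}∘⋯∘M_p): M ≅ I[1,3], I[4,6], I[5,5]^3.
μ_θ-semistable layers: μ^(1)=1; μ^(2)=1/2; μ^(3)=0; μ^(4)=-2/3

((0, 0, 0, 0, 0, 1); (0, 0, 0, 1, 1, 0); (0, 0, 0, 0, 3, 0); (1, 1, 1, 0, 0, 0))


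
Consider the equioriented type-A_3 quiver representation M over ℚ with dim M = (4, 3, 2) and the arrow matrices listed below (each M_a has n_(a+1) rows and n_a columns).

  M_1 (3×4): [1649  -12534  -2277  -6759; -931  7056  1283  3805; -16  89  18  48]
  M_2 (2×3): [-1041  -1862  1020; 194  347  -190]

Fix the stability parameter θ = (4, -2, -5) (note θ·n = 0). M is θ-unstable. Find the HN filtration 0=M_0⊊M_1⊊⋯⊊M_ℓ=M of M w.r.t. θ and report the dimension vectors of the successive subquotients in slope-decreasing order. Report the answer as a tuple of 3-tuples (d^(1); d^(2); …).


Interval decomposition of M: I[1,1], I[1,2], I[1,3]^2.
HN type (ℓ=3): μ^(1)=4; μ^(2)=1; μ^(3)=-1

((1, 0, 0); (1, 1, 0); (2, 2, 2))


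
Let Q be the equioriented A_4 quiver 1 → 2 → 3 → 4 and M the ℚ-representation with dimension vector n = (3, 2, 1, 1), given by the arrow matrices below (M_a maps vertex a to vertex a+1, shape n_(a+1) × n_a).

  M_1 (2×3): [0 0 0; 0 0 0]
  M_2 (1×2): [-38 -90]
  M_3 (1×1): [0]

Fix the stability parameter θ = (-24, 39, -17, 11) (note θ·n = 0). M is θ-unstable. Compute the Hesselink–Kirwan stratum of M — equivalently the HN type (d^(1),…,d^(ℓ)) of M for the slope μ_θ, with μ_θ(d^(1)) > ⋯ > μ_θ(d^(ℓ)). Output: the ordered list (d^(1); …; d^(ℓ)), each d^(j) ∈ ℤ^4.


Barcode: M ≅ I[1,1]^3, I[2,2], I[2,3], I[4,4]. HN layers by μ_θ (3 steps, strictly decreasing):
  μ^(1)=39; μ^(2)=11; μ^(3)=-24

((0, 1, 0, 0); (0, 1, 1, 1); (3, 0, 0, 0))


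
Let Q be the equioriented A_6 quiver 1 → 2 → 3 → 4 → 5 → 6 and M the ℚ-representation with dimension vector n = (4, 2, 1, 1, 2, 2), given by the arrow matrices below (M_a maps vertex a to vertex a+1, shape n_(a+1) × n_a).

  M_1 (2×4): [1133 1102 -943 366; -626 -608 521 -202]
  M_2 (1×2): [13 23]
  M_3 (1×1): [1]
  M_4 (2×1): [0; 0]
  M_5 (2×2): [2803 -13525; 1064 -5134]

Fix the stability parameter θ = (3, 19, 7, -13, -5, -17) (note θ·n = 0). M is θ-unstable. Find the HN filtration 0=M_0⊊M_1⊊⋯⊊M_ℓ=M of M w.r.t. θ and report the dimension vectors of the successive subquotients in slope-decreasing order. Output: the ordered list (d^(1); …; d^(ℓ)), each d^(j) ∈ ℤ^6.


Via rank(M_{q-1}∘⋯∘M_p): M ≅ I[1,1]^2, I[1,2], I[1,4], I[5,6]^2.
μ_θ-semistable layers: μ^(1)=19; μ^(2)=13/3; μ^(3)=3; μ^(4)=-11

((0, 1, 0, 0, 0, 0); (0, 1, 1, 1, 0, 0); (4, 0, 0, 0, 0, 0); (0, 0, 0, 0, 2, 2))


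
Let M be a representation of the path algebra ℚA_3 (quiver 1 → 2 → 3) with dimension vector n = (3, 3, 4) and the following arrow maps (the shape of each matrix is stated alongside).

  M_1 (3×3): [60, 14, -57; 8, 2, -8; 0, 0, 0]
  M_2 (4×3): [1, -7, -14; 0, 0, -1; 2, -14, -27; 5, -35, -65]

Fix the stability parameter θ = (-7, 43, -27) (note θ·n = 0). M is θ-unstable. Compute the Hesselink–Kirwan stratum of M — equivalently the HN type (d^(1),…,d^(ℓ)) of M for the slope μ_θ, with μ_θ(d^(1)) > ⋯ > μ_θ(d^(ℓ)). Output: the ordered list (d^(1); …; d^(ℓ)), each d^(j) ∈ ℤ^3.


Via rank(M_{q-1}∘⋯∘M_p): M ≅ I[1,1], I[1,2], I[1,3], I[2,3], I[3,3]^2.
μ_θ-semistable layers: μ^(1)=43; μ^(2)=8; μ^(3)=-7; μ^(4)=-27

((0, 1, 0); (0, 2, 2); (3, 0, 0); (0, 0, 2))


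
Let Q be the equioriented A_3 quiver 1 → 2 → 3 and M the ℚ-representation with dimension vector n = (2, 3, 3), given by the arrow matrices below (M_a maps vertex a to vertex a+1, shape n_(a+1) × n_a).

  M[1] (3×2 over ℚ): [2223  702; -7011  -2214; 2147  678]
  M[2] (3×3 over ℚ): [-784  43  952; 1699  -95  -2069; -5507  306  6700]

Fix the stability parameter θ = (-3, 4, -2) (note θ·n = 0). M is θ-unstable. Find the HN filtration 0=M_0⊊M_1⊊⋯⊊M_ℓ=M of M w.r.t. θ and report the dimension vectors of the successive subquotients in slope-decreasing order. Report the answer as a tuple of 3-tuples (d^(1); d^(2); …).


Interval decomposition of M: I[1,1], I[1,3], I[2,3]^2.
HN type (ℓ=2): μ^(1)=1; μ^(2)=-3

((0, 3, 3); (2, 0, 0))


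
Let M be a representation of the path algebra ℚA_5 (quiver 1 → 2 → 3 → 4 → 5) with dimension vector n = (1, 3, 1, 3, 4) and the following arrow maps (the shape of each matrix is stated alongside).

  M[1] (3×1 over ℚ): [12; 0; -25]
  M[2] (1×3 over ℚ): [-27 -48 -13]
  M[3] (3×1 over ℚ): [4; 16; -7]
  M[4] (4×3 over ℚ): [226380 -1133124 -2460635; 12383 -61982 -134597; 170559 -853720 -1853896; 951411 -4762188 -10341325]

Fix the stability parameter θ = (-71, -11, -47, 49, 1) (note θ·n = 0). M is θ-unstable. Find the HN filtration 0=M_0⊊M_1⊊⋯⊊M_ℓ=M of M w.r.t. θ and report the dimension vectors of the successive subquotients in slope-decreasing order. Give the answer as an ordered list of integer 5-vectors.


Via rank(M_{q-1}∘⋯∘M_p): M ≅ I[1,5], I[2,2]^2, I[4,5]^2, I[5,5].
μ_θ-semistable layers: μ^(1)=25; μ^(2)=1; μ^(3)=-11; μ^(4)=-29; μ^(5)=-71

((0, 0, 0, 3, 3); (0, 0, 0, 0, 1); (0, 2, 0, 0, 0); (0, 1, 1, 0, 0); (1, 0, 0, 0, 0))


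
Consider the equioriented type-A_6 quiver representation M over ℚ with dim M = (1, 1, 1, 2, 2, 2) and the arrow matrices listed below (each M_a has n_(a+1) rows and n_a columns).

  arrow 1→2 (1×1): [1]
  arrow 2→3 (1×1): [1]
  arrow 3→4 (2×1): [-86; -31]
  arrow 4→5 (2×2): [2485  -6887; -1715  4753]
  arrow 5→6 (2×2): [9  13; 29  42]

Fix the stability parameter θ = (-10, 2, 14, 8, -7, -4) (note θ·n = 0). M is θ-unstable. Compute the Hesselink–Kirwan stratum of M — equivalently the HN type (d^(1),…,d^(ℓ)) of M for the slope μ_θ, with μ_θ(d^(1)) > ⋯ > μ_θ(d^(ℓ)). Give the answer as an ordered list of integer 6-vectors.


Interval decomposition of M: I[1,6], I[4,4], I[5,6].
HN type (ℓ=6): μ^(1)=8; μ^(2)=11/4; μ^(3)=2; μ^(4)=-4; μ^(5)=-7; μ^(6)=-10

((0, 0, 0, 1, 0, 0); (0, 0, 1, 1, 1, 1); (0, 1, 0, 0, 0, 0); (0, 0, 0, 0, 0, 1); (0, 0, 0, 0, 1, 0); (1, 0, 0, 0, 0, 0))


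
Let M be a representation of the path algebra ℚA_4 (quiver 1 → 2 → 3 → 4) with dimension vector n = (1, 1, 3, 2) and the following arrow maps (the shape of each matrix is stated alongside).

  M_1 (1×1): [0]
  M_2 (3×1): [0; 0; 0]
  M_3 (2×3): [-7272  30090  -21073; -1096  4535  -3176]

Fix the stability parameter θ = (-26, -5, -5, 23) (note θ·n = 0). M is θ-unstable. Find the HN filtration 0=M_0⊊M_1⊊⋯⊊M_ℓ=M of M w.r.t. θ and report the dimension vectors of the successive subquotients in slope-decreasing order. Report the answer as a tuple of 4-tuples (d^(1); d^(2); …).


Barcode: M ≅ I[1,1], I[2,2], I[3,3], I[3,4]^2. HN layers by μ_θ (3 steps, strictly decreasing):
  μ^(1)=23; μ^(2)=-5; μ^(3)=-26

((0, 0, 0, 2); (0, 1, 3, 0); (1, 0, 0, 0))


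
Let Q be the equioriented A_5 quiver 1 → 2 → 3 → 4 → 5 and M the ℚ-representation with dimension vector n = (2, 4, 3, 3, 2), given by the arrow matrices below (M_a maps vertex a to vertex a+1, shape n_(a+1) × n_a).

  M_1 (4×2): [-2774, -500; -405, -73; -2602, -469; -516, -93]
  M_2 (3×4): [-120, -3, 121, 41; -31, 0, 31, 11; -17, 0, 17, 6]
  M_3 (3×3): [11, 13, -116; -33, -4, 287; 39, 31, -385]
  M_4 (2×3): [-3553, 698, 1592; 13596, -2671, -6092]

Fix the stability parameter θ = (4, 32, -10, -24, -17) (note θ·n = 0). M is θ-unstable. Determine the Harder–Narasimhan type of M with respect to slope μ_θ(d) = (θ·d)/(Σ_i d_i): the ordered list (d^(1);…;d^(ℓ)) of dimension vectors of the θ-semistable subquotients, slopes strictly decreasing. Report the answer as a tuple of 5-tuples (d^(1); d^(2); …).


Via rank(M_{q-1}∘⋯∘M_p): M ≅ I[1,5]^2, I[2,2], I[2,4].
μ_θ-semistable layers: μ^(1)=32; μ^(2)=-2/3; μ^(3)=-3

((0, 1, 0, 0, 0); (0, 1, 1, 1, 0); (2, 2, 2, 2, 2))


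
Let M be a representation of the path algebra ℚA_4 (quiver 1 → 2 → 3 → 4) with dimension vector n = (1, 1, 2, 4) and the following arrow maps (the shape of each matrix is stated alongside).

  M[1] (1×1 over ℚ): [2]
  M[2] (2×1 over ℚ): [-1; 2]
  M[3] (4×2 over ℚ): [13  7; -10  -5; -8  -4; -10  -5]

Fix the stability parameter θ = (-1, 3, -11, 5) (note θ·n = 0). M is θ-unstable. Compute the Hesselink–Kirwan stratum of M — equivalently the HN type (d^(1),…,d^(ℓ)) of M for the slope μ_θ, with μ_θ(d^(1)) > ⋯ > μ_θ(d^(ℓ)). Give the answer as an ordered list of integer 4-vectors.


Via rank(M_{q-1}∘⋯∘M_p): M ≅ I[1,4], I[3,4], I[4,4]^2.
μ_θ-semistable layers: μ^(1)=5; μ^(2)=-3; μ^(3)=-11

((0, 0, 0, 4); (1, 1, 1, 0); (0, 0, 1, 0))


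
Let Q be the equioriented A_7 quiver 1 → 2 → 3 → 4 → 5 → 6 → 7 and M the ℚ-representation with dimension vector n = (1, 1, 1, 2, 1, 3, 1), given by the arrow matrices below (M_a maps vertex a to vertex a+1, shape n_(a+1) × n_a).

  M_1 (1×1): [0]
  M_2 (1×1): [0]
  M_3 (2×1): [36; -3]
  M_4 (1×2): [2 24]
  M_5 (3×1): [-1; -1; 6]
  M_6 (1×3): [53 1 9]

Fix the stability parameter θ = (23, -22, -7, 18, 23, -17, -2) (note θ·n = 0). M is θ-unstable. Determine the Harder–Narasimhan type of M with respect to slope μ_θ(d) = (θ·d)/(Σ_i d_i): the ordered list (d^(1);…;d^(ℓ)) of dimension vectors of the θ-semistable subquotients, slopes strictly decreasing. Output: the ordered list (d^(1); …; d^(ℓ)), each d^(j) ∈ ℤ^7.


Via rank(M_{q-1}∘⋯∘M_p): M ≅ I[1,1], I[2,2], I[3,4], I[4,6], I[6,6], I[6,7].
μ_θ-semistable layers: μ^(1)=23; μ^(2)=18; μ^(3)=8; μ^(4)=-2; μ^(5)=-7; μ^(6)=-17; μ^(7)=-22

((1, 0, 0, 0, 0, 0, 0); (0, 0, 0, 1, 0, 0, 0); (0, 0, 0, 1, 1, 1, 0); (0, 0, 0, 0, 0, 0, 1); (0, 0, 1, 0, 0, 0, 0); (0, 0, 0, 0, 0, 2, 0); (0, 1, 0, 0, 0, 0, 0))


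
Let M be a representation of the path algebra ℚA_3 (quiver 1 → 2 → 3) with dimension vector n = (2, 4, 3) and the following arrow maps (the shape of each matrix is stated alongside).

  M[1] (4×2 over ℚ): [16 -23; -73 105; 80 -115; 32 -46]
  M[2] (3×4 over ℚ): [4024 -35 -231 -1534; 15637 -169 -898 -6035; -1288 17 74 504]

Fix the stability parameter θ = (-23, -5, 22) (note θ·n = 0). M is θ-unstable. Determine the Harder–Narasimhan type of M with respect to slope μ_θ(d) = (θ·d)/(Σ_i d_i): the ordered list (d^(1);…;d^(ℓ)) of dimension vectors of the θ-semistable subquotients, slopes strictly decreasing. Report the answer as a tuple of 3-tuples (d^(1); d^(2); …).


Via rank(M_{q-1}∘⋯∘M_p): M ≅ I[1,3]^2, I[2,2], I[2,3].
μ_θ-semistable layers: μ^(1)=22; μ^(2)=-5; μ^(3)=-23

((0, 0, 3); (0, 4, 0); (2, 0, 0))


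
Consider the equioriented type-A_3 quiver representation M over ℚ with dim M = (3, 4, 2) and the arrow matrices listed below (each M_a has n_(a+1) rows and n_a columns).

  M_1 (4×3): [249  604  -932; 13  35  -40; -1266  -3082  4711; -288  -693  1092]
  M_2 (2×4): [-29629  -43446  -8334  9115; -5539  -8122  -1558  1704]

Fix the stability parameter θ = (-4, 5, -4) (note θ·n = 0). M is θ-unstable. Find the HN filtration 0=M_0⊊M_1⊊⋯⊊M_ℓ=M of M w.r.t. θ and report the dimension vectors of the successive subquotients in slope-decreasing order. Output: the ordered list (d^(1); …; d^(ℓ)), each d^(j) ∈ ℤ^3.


Interval decomposition of M: I[1,2], I[1,3]^2, I[2,2].
HN type (ℓ=3): μ^(1)=5; μ^(2)=1/2; μ^(3)=-4

((0, 2, 0); (0, 2, 2); (3, 0, 0))


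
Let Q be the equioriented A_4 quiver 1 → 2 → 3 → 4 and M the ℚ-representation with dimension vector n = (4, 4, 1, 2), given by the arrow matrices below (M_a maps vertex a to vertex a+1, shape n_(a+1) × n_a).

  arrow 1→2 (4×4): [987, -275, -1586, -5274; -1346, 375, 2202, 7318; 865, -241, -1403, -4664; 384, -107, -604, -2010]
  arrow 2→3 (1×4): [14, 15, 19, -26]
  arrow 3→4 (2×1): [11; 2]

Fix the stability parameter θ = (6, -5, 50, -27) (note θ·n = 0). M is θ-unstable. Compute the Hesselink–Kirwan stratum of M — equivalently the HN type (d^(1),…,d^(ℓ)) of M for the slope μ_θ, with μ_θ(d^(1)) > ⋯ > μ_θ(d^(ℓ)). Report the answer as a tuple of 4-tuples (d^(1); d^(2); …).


Interval decomposition of M: I[1,1], I[1,2]^2, I[1,4], I[2,2], I[4,4].
HN type (ℓ=5): μ^(1)=23/2; μ^(2)=6; μ^(3)=1/2; μ^(4)=-5; μ^(5)=-27

((0, 0, 1, 1); (1, 0, 0, 0); (3, 3, 0, 0); (0, 1, 0, 0); (0, 0, 0, 1))


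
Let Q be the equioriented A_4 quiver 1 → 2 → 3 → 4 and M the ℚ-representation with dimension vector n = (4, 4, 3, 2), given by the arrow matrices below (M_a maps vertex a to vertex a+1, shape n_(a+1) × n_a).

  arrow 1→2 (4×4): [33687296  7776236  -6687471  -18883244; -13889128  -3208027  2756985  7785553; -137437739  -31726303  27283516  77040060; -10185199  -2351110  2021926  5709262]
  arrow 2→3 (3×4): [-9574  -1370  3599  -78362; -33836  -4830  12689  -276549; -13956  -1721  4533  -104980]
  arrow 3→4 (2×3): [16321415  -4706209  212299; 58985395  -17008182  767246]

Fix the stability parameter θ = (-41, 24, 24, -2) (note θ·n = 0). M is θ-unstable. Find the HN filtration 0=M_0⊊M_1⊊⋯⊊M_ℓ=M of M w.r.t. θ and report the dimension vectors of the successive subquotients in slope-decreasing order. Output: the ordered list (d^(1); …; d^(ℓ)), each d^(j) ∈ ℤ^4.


Interval decomposition of M: I[1,2], I[1,3], I[1,4]^2.
HN type (ℓ=3): μ^(1)=24; μ^(2)=46/3; μ^(3)=-41

((0, 2, 1, 0); (0, 2, 2, 2); (4, 0, 0, 0))


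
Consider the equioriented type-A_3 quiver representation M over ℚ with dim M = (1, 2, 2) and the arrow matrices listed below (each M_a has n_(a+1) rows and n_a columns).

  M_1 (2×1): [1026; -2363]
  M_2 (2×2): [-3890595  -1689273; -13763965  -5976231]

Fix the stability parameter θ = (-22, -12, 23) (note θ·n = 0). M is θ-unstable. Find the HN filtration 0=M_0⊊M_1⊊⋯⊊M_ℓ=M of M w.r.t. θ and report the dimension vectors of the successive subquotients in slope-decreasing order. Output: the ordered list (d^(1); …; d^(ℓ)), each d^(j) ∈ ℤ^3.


Via rank(M_{q-1}∘⋯∘M_p): M ≅ I[1,3], I[2,2], I[3,3].
μ_θ-semistable layers: μ^(1)=23; μ^(2)=-12; μ^(3)=-22

((0, 0, 2); (0, 2, 0); (1, 0, 0))


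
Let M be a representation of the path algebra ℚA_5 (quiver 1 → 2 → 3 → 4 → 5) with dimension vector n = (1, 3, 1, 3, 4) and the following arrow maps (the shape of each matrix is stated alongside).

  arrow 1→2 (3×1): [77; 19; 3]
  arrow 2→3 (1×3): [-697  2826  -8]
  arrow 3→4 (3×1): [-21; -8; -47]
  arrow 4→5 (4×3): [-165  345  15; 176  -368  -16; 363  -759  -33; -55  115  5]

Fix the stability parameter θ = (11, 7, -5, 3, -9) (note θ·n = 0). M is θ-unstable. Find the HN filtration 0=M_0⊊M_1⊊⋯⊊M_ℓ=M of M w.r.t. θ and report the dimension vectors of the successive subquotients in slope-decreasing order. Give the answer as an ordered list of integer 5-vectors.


Interval decomposition of M: I[1,4], I[2,2]^2, I[4,4], I[4,5], I[5,5]^3.
HN type (ℓ=5): μ^(1)=7; μ^(2)=4; μ^(3)=3; μ^(4)=-3; μ^(5)=-9

((0, 2, 0, 0, 0); (1, 1, 1, 1, 0); (0, 0, 0, 1, 0); (0, 0, 0, 1, 1); (0, 0, 0, 0, 3))


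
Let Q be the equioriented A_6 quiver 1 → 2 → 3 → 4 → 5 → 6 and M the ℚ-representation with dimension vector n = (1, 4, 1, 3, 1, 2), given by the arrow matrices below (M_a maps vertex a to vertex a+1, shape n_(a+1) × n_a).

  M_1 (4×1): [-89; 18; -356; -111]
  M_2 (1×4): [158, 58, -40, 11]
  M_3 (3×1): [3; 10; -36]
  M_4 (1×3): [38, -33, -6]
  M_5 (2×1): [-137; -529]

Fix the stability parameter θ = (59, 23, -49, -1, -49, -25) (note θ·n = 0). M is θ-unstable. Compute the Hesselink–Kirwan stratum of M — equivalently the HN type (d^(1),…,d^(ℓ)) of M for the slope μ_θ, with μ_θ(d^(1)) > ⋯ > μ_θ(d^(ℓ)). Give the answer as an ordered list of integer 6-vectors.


Via rank(M_{q-1}∘⋯∘M_p): M ≅ I[1,4], I[2,2]^3, I[4,4], I[4,6], I[6,6].
μ_θ-semistable layers: μ^(1)=23; μ^(2)=8; μ^(3)=-1; μ^(4)=-25

((0, 3, 0, 0, 0, 0); (1, 1, 1, 1, 0, 0); (0, 0, 0, 1, 0, 0); (0, 0, 0, 1, 1, 2))


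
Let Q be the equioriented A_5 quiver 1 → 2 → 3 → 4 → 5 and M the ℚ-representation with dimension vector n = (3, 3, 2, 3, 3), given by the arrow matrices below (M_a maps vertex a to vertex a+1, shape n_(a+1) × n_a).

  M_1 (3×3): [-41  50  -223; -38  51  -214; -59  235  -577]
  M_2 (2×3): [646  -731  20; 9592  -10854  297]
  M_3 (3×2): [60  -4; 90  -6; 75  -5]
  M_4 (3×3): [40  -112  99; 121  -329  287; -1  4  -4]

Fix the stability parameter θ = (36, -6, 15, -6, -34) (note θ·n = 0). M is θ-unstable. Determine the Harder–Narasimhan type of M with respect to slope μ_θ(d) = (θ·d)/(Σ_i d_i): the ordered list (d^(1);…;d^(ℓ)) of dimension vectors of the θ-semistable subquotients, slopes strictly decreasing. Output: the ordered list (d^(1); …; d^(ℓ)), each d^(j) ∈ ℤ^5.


Barcode: M ≅ I[1,1], I[1,3], I[1,5], I[2,2], I[4,5]^2. HN layers by μ_θ (5 steps, strictly decreasing):
  μ^(1)=36; μ^(2)=15; μ^(3)=1; μ^(4)=-6; μ^(5)=-20

((1, 0, 0, 0, 0); (1, 1, 1, 0, 0); (1, 1, 1, 1, 1); (0, 1, 0, 0, 0); (0, 0, 0, 2, 2))


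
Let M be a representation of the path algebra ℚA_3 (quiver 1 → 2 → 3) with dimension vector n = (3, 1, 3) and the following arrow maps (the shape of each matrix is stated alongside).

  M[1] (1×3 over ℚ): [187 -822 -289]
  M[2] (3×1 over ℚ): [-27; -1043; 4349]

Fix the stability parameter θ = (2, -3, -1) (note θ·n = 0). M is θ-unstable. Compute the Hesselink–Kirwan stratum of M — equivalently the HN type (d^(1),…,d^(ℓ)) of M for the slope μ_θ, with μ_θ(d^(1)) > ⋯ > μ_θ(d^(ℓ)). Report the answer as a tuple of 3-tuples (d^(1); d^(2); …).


Via rank(M_{q-1}∘⋯∘M_p): M ≅ I[1,1]^2, I[1,3], I[3,3]^2.
μ_θ-semistable layers: μ^(1)=2; μ^(2)=-2/3; μ^(3)=-1

((2, 0, 0); (1, 1, 1); (0, 0, 2))


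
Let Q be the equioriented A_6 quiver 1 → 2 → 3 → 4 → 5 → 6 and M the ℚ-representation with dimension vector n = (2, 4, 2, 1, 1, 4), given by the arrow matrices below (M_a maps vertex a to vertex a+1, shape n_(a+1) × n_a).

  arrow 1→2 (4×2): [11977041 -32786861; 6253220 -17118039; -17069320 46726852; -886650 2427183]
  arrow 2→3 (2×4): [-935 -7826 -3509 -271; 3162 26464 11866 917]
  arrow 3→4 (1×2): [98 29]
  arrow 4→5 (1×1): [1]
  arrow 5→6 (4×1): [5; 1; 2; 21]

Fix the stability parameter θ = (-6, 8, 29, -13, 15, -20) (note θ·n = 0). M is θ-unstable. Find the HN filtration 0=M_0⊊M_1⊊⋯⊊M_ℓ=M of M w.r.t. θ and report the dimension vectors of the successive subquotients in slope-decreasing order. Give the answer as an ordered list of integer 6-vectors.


Barcode: M ≅ I[1,3], I[1,6], I[2,2]^2, I[6,6]^3. HN layers by μ_θ (5 steps, strictly decreasing):
  μ^(1)=29; μ^(2)=8; μ^(3)=19/5; μ^(4)=-6; μ^(5)=-20

((0, 0, 1, 0, 0, 0); (0, 3, 0, 0, 0, 0); (0, 1, 1, 1, 1, 1); (2, 0, 0, 0, 0, 0); (0, 0, 0, 0, 0, 3))


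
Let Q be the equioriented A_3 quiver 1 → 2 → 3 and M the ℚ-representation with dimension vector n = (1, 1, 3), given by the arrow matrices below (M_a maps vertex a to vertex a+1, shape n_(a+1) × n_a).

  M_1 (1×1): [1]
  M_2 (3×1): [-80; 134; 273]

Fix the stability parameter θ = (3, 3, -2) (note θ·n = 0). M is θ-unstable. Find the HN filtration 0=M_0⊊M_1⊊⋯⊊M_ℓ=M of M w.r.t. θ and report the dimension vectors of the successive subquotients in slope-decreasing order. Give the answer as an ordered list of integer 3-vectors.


Barcode: M ≅ I[1,3], I[3,3]^2. HN layers by μ_θ (2 steps, strictly decreasing):
  μ^(1)=4/3; μ^(2)=-2

((1, 1, 1); (0, 0, 2))


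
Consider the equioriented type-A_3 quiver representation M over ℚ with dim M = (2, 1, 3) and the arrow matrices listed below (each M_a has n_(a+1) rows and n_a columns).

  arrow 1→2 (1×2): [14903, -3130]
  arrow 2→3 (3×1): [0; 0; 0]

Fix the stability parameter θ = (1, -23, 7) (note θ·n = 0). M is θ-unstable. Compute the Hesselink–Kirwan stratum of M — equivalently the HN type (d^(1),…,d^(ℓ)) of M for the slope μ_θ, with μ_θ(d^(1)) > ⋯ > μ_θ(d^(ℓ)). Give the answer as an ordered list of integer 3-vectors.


Barcode: M ≅ I[1,1], I[1,2], I[3,3]^3. HN layers by μ_θ (3 steps, strictly decreasing):
  μ^(1)=7; μ^(2)=1; μ^(3)=-11

((0, 0, 3); (1, 0, 0); (1, 1, 0))


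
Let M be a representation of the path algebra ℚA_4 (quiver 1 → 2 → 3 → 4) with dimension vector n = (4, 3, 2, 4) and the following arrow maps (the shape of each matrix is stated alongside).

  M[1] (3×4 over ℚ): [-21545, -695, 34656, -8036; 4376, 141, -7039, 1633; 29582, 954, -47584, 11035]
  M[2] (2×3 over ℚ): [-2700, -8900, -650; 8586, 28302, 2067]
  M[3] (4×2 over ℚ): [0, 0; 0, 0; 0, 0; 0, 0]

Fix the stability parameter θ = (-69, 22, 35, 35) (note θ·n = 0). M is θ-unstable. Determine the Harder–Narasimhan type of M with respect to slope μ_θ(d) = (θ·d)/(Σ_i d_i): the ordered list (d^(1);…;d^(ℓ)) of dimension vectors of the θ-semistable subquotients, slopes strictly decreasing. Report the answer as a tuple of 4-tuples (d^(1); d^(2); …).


Interval decomposition of M: I[1,1], I[1,2]^2, I[1,3], I[3,3], I[4,4]^4.
HN type (ℓ=3): μ^(1)=35; μ^(2)=22; μ^(3)=-69

((0, 0, 2, 4); (0, 3, 0, 0); (4, 0, 0, 0))


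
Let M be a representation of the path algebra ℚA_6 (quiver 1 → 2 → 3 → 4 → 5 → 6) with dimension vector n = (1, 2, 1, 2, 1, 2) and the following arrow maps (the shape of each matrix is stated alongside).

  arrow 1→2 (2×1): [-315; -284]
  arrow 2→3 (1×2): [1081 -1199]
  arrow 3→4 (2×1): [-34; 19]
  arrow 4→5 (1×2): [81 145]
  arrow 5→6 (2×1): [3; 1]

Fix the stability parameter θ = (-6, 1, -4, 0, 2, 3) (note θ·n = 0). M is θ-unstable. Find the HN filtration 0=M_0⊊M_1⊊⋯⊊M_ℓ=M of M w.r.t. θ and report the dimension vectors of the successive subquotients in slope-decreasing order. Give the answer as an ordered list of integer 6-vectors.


Barcode: M ≅ I[1,6], I[2,2], I[4,4], I[6,6]. HN layers by μ_θ (6 steps, strictly decreasing):
  μ^(1)=3; μ^(2)=2; μ^(3)=1; μ^(4)=0; μ^(5)=-3/2; μ^(6)=-6

((0, 0, 0, 0, 0, 2); (0, 0, 0, 0, 1, 0); (0, 1, 0, 0, 0, 0); (0, 0, 0, 2, 0, 0); (0, 1, 1, 0, 0, 0); (1, 0, 0, 0, 0, 0))


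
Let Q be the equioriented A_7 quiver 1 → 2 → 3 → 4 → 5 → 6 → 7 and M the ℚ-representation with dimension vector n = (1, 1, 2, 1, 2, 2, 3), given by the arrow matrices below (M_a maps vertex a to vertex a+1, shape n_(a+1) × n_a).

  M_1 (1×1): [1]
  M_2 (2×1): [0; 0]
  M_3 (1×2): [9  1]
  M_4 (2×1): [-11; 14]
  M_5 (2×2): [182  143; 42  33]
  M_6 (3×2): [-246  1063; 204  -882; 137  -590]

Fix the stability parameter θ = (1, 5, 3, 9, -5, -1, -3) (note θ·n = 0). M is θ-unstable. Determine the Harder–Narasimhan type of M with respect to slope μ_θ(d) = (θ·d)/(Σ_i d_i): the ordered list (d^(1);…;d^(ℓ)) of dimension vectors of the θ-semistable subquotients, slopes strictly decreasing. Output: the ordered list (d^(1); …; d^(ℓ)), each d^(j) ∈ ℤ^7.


Barcode: M ≅ I[1,2], I[3,3], I[3,5], I[5,7], I[6,7], I[7,7]. HN layers by μ_θ (7 steps, strictly decreasing):
  μ^(1)=5; μ^(2)=3; μ^(3)=7/3; μ^(4)=1; μ^(5)=-2; μ^(6)=-3; μ^(7)=-5

((0, 1, 0, 0, 0, 0, 0); (0, 0, 1, 0, 0, 0, 0); (0, 0, 1, 1, 1, 0, 0); (1, 0, 0, 0, 0, 0, 0); (0, 0, 0, 0, 0, 2, 2); (0, 0, 0, 0, 0, 0, 1); (0, 0, 0, 0, 1, 0, 0))


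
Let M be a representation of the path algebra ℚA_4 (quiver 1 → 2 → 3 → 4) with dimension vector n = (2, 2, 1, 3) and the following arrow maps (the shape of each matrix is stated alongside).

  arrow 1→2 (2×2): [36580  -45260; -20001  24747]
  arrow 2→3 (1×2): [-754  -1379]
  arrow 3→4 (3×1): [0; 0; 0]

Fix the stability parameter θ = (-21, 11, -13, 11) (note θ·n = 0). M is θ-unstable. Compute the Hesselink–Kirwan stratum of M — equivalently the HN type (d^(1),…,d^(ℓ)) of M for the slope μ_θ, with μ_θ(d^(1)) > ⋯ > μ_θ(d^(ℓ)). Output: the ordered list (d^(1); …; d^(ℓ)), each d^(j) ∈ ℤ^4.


Via rank(M_{q-1}∘⋯∘M_p): M ≅ I[1,1], I[1,3], I[2,2], I[4,4]^3.
μ_θ-semistable layers: μ^(1)=11; μ^(2)=-1; μ^(3)=-21

((0, 1, 0, 3); (0, 1, 1, 0); (2, 0, 0, 0))


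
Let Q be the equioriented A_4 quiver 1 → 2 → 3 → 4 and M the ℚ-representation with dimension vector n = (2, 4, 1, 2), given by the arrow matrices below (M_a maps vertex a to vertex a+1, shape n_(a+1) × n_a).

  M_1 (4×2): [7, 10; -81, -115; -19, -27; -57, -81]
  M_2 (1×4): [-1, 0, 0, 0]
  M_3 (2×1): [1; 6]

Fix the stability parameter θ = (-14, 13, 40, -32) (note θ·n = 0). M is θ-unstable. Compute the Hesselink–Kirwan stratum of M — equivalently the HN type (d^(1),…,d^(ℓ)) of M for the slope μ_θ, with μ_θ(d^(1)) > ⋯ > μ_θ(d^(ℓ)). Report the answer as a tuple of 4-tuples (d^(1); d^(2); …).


Interval decomposition of M: I[1,2], I[1,4], I[2,2]^2, I[4,4].
HN type (ℓ=4): μ^(1)=13; μ^(2)=7; μ^(3)=-14; μ^(4)=-32

((0, 3, 0, 0); (0, 1, 1, 1); (2, 0, 0, 0); (0, 0, 0, 1))


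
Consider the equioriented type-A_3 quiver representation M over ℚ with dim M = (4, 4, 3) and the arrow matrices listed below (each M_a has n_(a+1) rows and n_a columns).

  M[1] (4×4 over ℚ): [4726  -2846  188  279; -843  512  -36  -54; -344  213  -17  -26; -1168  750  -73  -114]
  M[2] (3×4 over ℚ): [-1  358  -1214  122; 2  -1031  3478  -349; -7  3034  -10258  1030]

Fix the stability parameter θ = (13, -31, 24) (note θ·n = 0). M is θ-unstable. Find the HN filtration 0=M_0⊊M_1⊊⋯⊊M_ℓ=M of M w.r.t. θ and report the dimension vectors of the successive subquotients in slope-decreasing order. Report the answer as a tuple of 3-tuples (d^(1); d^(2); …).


Via rank(M_{q-1}∘⋯∘M_p): M ≅ I[1,2]^2, I[1,3]^2, I[3,3].
μ_θ-semistable layers: μ^(1)=24; μ^(2)=-9

((0, 0, 3); (4, 4, 0))


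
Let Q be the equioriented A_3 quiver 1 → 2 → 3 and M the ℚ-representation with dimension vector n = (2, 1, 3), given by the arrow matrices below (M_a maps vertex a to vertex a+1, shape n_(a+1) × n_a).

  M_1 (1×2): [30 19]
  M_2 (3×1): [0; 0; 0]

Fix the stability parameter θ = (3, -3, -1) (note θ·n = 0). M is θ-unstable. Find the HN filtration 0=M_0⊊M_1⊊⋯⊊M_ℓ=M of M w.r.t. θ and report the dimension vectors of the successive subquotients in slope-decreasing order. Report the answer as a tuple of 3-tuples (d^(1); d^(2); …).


Interval decomposition of M: I[1,1], I[1,2], I[3,3]^3.
HN type (ℓ=3): μ^(1)=3; μ^(2)=0; μ^(3)=-1

((1, 0, 0); (1, 1, 0); (0, 0, 3))


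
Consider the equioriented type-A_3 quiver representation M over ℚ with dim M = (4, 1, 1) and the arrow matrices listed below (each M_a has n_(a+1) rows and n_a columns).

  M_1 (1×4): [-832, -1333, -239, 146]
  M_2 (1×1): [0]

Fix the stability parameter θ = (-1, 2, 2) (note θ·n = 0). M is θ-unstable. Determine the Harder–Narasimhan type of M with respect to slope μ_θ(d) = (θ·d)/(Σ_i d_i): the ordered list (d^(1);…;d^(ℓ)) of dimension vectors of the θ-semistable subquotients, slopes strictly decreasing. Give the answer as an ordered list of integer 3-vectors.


Barcode: M ≅ I[1,1]^3, I[1,2], I[3,3]. HN layers by μ_θ (2 steps, strictly decreasing):
  μ^(1)=2; μ^(2)=-1

((0, 1, 1); (4, 0, 0))


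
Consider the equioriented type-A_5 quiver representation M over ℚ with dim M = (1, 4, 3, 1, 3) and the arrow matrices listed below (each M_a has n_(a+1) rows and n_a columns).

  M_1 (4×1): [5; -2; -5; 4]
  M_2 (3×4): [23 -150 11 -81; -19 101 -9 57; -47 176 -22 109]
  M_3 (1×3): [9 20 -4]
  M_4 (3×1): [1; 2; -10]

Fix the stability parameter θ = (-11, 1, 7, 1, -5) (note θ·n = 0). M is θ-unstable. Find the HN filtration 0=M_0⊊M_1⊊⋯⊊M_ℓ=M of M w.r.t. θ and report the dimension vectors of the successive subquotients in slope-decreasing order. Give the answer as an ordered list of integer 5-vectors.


Interval decomposition of M: I[1,5], I[2,2], I[2,3]^2, I[5,5]^2.
HN type (ℓ=4): μ^(1)=7; μ^(2)=1; μ^(3)=-5; μ^(4)=-11

((0, 0, 2, 0, 0); (0, 4, 1, 1, 1); (0, 0, 0, 0, 2); (1, 0, 0, 0, 0))


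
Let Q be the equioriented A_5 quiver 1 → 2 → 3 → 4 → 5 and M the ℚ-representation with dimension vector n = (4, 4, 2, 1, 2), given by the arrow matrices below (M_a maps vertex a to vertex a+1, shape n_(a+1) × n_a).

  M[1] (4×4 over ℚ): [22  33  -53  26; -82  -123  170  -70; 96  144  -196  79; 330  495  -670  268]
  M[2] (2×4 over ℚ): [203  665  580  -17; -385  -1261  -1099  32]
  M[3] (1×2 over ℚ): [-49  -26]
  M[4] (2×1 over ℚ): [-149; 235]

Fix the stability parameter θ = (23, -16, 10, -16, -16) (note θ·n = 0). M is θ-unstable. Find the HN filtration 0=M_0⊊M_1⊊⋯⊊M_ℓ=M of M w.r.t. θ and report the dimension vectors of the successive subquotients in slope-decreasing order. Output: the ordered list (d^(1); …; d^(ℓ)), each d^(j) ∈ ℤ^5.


Barcode: M ≅ I[1,1], I[1,2], I[1,3], I[1,5], I[2,2], I[5,5]. HN layers by μ_θ (5 steps, strictly decreasing):
  μ^(1)=23; μ^(2)=10; μ^(3)=7/2; μ^(4)=-3; μ^(5)=-16

((1, 0, 0, 0, 0); (0, 0, 1, 0, 0); (2, 2, 0, 0, 0); (1, 1, 1, 1, 1); (0, 1, 0, 0, 1))


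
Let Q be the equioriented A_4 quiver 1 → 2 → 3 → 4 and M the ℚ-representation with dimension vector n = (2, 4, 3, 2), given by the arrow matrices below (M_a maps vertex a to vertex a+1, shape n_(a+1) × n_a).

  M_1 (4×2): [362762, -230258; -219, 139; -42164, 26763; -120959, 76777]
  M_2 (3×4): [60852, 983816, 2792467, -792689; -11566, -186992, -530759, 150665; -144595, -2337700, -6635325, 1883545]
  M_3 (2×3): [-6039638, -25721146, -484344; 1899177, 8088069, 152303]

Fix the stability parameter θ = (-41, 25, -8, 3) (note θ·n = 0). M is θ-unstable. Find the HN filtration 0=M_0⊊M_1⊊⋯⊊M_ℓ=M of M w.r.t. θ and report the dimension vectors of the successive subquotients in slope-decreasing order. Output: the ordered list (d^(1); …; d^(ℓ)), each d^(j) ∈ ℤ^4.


Interval decomposition of M: I[1,3], I[1,4], I[2,2]^2, I[3,4].
HN type (ℓ=6): μ^(1)=25; μ^(2)=17/2; μ^(3)=20/3; μ^(4)=3; μ^(5)=-8; μ^(6)=-41

((0, 2, 0, 0); (0, 1, 1, 0); (0, 1, 1, 1); (0, 0, 0, 1); (0, 0, 1, 0); (2, 0, 0, 0))


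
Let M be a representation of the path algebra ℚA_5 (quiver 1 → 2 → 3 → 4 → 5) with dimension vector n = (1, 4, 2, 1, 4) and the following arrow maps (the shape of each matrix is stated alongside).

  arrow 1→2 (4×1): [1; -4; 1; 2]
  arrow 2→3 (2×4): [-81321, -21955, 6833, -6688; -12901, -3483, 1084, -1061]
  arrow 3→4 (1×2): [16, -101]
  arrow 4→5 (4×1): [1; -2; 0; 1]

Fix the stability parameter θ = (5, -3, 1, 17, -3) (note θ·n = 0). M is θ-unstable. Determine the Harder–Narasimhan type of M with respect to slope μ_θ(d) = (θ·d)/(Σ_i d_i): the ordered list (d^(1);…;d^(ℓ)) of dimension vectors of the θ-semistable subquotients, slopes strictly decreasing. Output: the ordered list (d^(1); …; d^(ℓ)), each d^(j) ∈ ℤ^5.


Via rank(M_{q-1}∘⋯∘M_p): M ≅ I[1,5], I[2,2]^2, I[2,3], I[5,5]^3.
μ_θ-semistable layers: μ^(1)=7; μ^(2)=1; μ^(3)=-3

((0, 0, 0, 1, 1); (1, 1, 2, 0, 0); (0, 3, 0, 0, 3))


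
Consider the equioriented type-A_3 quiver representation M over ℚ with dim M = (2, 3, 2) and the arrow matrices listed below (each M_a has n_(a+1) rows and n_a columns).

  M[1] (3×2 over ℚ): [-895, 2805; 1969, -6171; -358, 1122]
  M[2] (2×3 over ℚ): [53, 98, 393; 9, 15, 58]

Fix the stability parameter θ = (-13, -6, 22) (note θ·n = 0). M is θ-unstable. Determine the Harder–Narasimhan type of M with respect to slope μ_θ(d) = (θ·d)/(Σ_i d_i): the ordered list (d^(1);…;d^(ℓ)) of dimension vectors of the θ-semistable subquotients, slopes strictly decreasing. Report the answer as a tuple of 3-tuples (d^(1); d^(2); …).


Interval decomposition of M: I[1,1], I[1,3], I[2,2], I[2,3].
HN type (ℓ=3): μ^(1)=22; μ^(2)=-6; μ^(3)=-13

((0, 0, 2); (0, 3, 0); (2, 0, 0))


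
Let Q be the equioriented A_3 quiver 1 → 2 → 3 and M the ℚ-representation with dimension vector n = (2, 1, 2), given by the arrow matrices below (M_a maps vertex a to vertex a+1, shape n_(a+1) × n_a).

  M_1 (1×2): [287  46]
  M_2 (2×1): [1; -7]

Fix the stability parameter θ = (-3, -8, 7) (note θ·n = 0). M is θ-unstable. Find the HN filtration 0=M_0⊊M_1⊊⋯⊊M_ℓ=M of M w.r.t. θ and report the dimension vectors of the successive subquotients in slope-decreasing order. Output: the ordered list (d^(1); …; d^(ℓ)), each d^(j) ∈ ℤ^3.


Barcode: M ≅ I[1,1], I[1,3], I[3,3]. HN layers by μ_θ (3 steps, strictly decreasing):
  μ^(1)=7; μ^(2)=-3; μ^(3)=-11/2

((0, 0, 2); (1, 0, 0); (1, 1, 0))


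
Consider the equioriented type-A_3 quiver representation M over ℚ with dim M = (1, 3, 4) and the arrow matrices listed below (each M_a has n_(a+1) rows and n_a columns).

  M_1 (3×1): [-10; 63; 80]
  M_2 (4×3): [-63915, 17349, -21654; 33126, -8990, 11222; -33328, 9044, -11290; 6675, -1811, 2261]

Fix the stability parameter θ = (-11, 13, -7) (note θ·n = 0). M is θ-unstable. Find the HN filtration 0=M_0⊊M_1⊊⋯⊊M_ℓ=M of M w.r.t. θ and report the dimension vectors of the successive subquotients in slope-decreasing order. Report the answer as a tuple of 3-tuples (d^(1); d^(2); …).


Via rank(M_{q-1}∘⋯∘M_p): M ≅ I[1,3], I[2,2], I[2,3], I[3,3]^2.
μ_θ-semistable layers: μ^(1)=13; μ^(2)=3; μ^(3)=-7; μ^(4)=-11

((0, 1, 0); (0, 2, 2); (0, 0, 2); (1, 0, 0))
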